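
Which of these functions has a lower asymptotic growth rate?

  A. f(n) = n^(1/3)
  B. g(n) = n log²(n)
A

f(n) = n^(1/3) is O(n^(1/3)), while g(n) = n log²(n) is O(n log² n).
Since O(n^(1/3)) grows slower than O(n log² n), f(n) is dominated.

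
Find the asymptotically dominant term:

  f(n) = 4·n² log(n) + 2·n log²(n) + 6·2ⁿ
6·2ⁿ

Looking at each term:
  - 4·n² log(n) is O(n² log n)
  - 2·n log²(n) is O(n log² n)
  - 6·2ⁿ is O(2ⁿ)

The term 6·2ⁿ (O(2ⁿ)) grows fastest and dominates all others.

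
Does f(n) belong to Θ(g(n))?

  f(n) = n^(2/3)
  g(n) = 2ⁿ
False

f(n) = n^(2/3) is O(n^(2/3)), and g(n) = 2ⁿ is O(2ⁿ).
Since they have different growth rates, f(n) = Θ(g(n)) is false.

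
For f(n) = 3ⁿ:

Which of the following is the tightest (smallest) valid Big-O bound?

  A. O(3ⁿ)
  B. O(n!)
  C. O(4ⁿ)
A

f(n) = 3ⁿ is O(3ⁿ).
All listed options are valid Big-O bounds (upper bounds),
but O(3ⁿ) is the tightest (smallest valid bound).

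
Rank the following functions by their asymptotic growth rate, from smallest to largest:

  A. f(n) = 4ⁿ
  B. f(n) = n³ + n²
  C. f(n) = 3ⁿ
B < C < A

Comparing growth rates:
B = n³ + n² is O(n³)
C = 3ⁿ is O(3ⁿ)
A = 4ⁿ is O(4ⁿ)

Therefore, the order from slowest to fastest is: B < C < A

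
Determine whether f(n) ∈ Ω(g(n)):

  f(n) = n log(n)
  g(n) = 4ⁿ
False

f(n) = n log(n) is O(n log n), and g(n) = 4ⁿ is O(4ⁿ).
Since O(n log n) grows slower than O(4ⁿ), f(n) = Ω(g(n)) is false.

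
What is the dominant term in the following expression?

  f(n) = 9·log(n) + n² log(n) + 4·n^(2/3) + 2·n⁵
2·n⁵

Looking at each term:
  - 9·log(n) is O(log n)
  - n² log(n) is O(n² log n)
  - 4·n^(2/3) is O(n^(2/3))
  - 2·n⁵ is O(n⁵)

The term 2·n⁵ (O(n⁵)) grows fastest and dominates all others.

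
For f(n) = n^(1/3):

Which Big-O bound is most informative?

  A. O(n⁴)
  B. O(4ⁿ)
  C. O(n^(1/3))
C

f(n) = n^(1/3) is O(n^(1/3)).
All listed options are valid Big-O bounds (upper bounds),
but O(n^(1/3)) is the tightest (smallest valid bound).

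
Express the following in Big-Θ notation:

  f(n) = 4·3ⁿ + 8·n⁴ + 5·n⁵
Θ(3ⁿ)

Order the terms by growth rate: 8·n⁴ ≺ 5·n⁵ ≺ 4·3ⁿ.
The fastest-growing term 4·3ⁿ dominates as n → ∞; dropping its constant factor gives Θ(3ⁿ).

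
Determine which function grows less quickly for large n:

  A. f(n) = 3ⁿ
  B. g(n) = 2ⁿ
B

f(n) = 3ⁿ is O(3ⁿ), while g(n) = 2ⁿ is O(2ⁿ).
Since O(2ⁿ) grows slower than O(3ⁿ), g(n) is dominated.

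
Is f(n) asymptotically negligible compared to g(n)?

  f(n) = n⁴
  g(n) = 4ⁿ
True

f(n) = n⁴ is O(n⁴), and g(n) = 4ⁿ is O(4ⁿ).
Since O(n⁴) grows strictly slower than O(4ⁿ), f(n) = o(g(n)) is true.
This means lim(n→∞) f(n)/g(n) = 0.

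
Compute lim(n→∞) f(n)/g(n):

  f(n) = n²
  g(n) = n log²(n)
∞

Since n² (O(n²)) grows faster than n log²(n) (O(n log² n)),
the ratio f(n)/g(n) → ∞ as n → ∞.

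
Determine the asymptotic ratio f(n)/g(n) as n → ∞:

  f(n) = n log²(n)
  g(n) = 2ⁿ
0

Since n log²(n) (O(n log² n)) grows slower than 2ⁿ (O(2ⁿ)),
the ratio f(n)/g(n) → 0 as n → ∞.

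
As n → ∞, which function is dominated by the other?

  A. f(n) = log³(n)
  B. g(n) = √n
A

f(n) = log³(n) is O(log³ n), while g(n) = √n is O(√n).
Since O(log³ n) grows slower than O(√n), f(n) is dominated.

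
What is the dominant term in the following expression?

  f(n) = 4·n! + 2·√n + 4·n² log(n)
4·n!

Looking at each term:
  - 4·n! is O(n!)
  - 2·√n is O(√n)
  - 4·n² log(n) is O(n² log n)

The term 4·n! (O(n!)) grows fastest and dominates all others.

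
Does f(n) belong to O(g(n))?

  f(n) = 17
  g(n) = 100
True

f(n) = 17 and g(n) = 100 are both O(1).
Big-O permits equal growth rates (f ≤ c·g for some c), so f(n) = O(g(n)) is true.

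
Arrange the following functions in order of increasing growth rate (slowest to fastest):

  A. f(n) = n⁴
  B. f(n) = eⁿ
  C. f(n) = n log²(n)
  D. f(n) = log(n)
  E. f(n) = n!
D < C < A < B < E

Comparing growth rates:
D = log(n) is O(log n)
C = n log²(n) is O(n log² n)
A = n⁴ is O(n⁴)
B = eⁿ is O(eⁿ)
E = n! is O(n!)

Therefore, the order from slowest to fastest is: D < C < A < B < E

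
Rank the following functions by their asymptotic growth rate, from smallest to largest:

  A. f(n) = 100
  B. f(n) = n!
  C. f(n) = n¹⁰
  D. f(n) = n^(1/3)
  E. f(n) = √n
A < D < E < C < B

Comparing growth rates:
A = 100 is O(1)
D = n^(1/3) is O(n^(1/3))
E = √n is O(√n)
C = n¹⁰ is O(n¹⁰)
B = n! is O(n!)

Therefore, the order from slowest to fastest is: A < D < E < C < B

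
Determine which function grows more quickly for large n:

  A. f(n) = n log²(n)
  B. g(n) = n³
B

f(n) = n log²(n) is O(n log² n), while g(n) = n³ is O(n³).
Since O(n³) grows faster than O(n log² n), g(n) dominates.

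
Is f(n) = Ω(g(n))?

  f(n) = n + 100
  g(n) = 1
True

f(n) = n + 100 is O(n), and g(n) = 1 is O(1).
Since O(n) grows at least as fast as O(1), f(n) = Ω(g(n)) is true.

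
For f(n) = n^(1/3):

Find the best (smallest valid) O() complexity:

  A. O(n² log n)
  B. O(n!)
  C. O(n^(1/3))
C

f(n) = n^(1/3) is O(n^(1/3)).
All listed options are valid Big-O bounds (upper bounds),
but O(n^(1/3)) is the tightest (smallest valid bound).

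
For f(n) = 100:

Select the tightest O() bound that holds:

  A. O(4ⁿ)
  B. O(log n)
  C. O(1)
C

f(n) = 100 is O(1).
All listed options are valid Big-O bounds (upper bounds),
but O(1) is the tightest (smallest valid bound).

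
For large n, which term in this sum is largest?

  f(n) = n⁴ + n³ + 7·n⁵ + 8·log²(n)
7·n⁵

Looking at each term:
  - n⁴ is O(n⁴)
  - n³ is O(n³)
  - 7·n⁵ is O(n⁵)
  - 8·log²(n) is O(log² n)

The term 7·n⁵ (O(n⁵)) grows fastest and dominates all others.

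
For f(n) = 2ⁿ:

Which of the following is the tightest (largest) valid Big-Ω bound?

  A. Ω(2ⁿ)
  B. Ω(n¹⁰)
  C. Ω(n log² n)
A

f(n) = 2ⁿ is Ω(2ⁿ).
All listed options are valid Big-Ω bounds (lower bounds),
but Ω(2ⁿ) is the tightest (largest valid bound).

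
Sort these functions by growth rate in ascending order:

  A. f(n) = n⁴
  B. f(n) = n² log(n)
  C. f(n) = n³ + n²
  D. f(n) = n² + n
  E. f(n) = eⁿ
D < B < C < A < E

Comparing growth rates:
D = n² + n is O(n²)
B = n² log(n) is O(n² log n)
C = n³ + n² is O(n³)
A = n⁴ is O(n⁴)
E = eⁿ is O(eⁿ)

Therefore, the order from slowest to fastest is: D < B < C < A < E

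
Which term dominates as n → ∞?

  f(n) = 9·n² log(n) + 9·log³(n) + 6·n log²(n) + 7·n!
7·n!

Looking at each term:
  - 9·n² log(n) is O(n² log n)
  - 9·log³(n) is O(log³ n)
  - 6·n log²(n) is O(n log² n)
  - 7·n! is O(n!)

The term 7·n! (O(n!)) grows fastest and dominates all others.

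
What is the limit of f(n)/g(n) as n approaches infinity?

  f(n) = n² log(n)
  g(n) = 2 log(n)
∞

Since n² log(n) (O(n² log n)) grows faster than 2 log(n) (O(log n)),
the ratio f(n)/g(n) → ∞ as n → ∞.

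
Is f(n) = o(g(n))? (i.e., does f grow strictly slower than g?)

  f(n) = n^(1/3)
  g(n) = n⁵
True

f(n) = n^(1/3) is O(n^(1/3)), and g(n) = n⁵ is O(n⁵).
Since O(n^(1/3)) grows strictly slower than O(n⁵), f(n) = o(g(n)) is true.
This means lim(n→∞) f(n)/g(n) = 0.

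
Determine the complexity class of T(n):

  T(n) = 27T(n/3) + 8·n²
Θ(n³)

Master Theorem: a = 27, b = 3, f(n) = 8·n².
Compute the critical exponent d = log₃(27) = 3.
Compare f(n) = Θ(n²) against n^d:
  k = 2 < d = 3, so f(n) = O(n^(d-ε)) — Case 1.
  The recursion cost dominates: T(n) = Θ(n^d) = Θ(n³).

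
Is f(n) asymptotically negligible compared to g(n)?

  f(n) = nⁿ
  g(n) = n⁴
False

f(n) = nⁿ is O(nⁿ), and g(n) = n⁴ is O(n⁴).
Since O(nⁿ) grows faster than or equal to O(n⁴), f(n) = o(g(n)) is false.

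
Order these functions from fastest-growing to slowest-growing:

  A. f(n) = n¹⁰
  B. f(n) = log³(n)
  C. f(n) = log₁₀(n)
A > B > C

Comparing growth rates:
A = n¹⁰ is O(n¹⁰)
B = log³(n) is O(log³ n)
C = log₁₀(n) is O(log n)

Therefore, the order from fastest to slowest is: A > B > C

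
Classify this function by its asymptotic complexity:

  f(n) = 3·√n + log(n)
O(√n)

The dominant term in 3·√n + log(n) is 3·√n, which is Θ(√n).
Lower-order terms (log(n)) are asymptotically negligible.
Constants are absorbed, so the tightest bound is O(√n).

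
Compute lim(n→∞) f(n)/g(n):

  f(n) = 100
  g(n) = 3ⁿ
0

Since 100 (O(1)) grows slower than 3ⁿ (O(3ⁿ)),
the ratio f(n)/g(n) → 0 as n → ∞.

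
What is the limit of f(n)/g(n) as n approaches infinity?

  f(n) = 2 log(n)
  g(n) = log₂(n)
log(4)

Since 2 log(n) and log₂(n) have the same growth rate (O(log n)),
the ratio converges to a constant: log(4).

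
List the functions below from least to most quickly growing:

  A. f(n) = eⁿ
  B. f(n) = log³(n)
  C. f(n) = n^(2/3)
B < C < A

Comparing growth rates:
B = log³(n) is O(log³ n)
C = n^(2/3) is O(n^(2/3))
A = eⁿ is O(eⁿ)

Therefore, the order from slowest to fastest is: B < C < A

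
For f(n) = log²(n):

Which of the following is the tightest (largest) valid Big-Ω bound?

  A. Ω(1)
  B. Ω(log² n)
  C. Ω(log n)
B

f(n) = log²(n) is Ω(log² n).
All listed options are valid Big-Ω bounds (lower bounds),
but Ω(log² n) is the tightest (largest valid bound).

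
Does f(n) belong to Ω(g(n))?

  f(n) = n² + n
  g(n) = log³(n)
True

f(n) = n² + n is O(n²), and g(n) = log³(n) is O(log³ n).
Since O(n²) grows at least as fast as O(log³ n), f(n) = Ω(g(n)) is true.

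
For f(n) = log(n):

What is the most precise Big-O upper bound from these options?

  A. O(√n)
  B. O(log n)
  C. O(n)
B

f(n) = log(n) is O(log n).
All listed options are valid Big-O bounds (upper bounds),
but O(log n) is the tightest (smallest valid bound).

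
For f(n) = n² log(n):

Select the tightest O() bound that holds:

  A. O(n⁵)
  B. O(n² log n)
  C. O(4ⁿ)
B

f(n) = n² log(n) is O(n² log n).
All listed options are valid Big-O bounds (upper bounds),
but O(n² log n) is the tightest (smallest valid bound).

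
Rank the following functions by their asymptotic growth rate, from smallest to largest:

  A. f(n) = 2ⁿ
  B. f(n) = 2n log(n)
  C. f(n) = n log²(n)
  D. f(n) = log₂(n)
D < B < C < A

Comparing growth rates:
D = log₂(n) is O(log n)
B = 2n log(n) is O(n log n)
C = n log²(n) is O(n log² n)
A = 2ⁿ is O(2ⁿ)

Therefore, the order from slowest to fastest is: D < B < C < A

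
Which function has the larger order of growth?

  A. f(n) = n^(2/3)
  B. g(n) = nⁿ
B

f(n) = n^(2/3) is O(n^(2/3)), while g(n) = nⁿ is O(nⁿ).
Since O(nⁿ) grows faster than O(n^(2/3)), g(n) dominates.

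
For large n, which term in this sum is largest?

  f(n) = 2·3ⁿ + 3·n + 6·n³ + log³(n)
2·3ⁿ

Looking at each term:
  - 2·3ⁿ is O(3ⁿ)
  - 3·n is O(n)
  - 6·n³ is O(n³)
  - log³(n) is O(log³ n)

The term 2·3ⁿ (O(3ⁿ)) grows fastest and dominates all others.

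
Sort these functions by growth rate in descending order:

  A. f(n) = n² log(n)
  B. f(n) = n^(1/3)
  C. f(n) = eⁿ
C > A > B

Comparing growth rates:
C = eⁿ is O(eⁿ)
A = n² log(n) is O(n² log n)
B = n^(1/3) is O(n^(1/3))

Therefore, the order from fastest to slowest is: C > A > B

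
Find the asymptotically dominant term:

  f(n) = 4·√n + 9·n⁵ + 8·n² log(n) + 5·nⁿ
5·nⁿ

Looking at each term:
  - 4·√n is O(√n)
  - 9·n⁵ is O(n⁵)
  - 8·n² log(n) is O(n² log n)
  - 5·nⁿ is O(nⁿ)

The term 5·nⁿ (O(nⁿ)) grows fastest and dominates all others.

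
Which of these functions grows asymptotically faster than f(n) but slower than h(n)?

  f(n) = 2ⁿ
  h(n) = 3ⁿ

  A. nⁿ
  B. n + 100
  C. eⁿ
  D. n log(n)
C

We need g(n) with 2ⁿ = o(g(n)) and g(n) = o(3ⁿ), i.e. O(2ⁿ) ≺ g ≺ O(3ⁿ).
Check each option:
  A. nⁿ — O(nⁿ) does not grow strictly slower than h(n)
  B. n + 100 — O(n) does not grow strictly faster than f(n)
  C. eⁿ — O(eⁿ) is strictly between O(2ⁿ) and O(3ⁿ) ✓
  D. n log(n) — O(n log n) does not grow strictly faster than f(n)

Only option C (eⁿ) lies strictly between.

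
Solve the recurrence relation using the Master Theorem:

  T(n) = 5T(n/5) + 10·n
Θ(n log n)

Master Theorem: a = 5, b = 5, f(n) = 10·n.
Compute the critical exponent d = log₅(5) = 1.
Compare f(n) = Θ(n) against n^d:
  k = 1 = d, so f(n) = Θ(n^d) — Case 2.
  Work is balanced across levels: T(n) = Θ(n^d log n) = Θ(n log n).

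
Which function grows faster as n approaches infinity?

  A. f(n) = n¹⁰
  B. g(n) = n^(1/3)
A

f(n) = n¹⁰ is O(n¹⁰), while g(n) = n^(1/3) is O(n^(1/3)).
Since O(n¹⁰) grows faster than O(n^(1/3)), f(n) dominates.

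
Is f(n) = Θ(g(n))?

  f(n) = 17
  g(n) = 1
True

f(n) = 17 and g(n) = 1 are both O(1).
Since they have the same asymptotic growth rate, f(n) = Θ(g(n)) is true.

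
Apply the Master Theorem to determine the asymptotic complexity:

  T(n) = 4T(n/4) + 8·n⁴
Θ(n⁴)

Master Theorem: a = 4, b = 4, f(n) = 8·n⁴.
Compute the critical exponent d = log₄(4) = 1.
Compare f(n) = Θ(n⁴) against n^d:
  k = 4 > d = 1, so f(n) = Ω(n^(d+ε)) — Case 3.
  Regularity: a·(n/b)^4/n^4 = a/b^4 = 4/256 < 1 ✓.
  The top-level work dominates: T(n) = Θ(f(n)) = Θ(n⁴).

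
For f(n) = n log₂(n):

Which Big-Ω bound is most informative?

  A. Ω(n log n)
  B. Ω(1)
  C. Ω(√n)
A

f(n) = n log₂(n) is Ω(n log n).
All listed options are valid Big-Ω bounds (lower bounds),
but Ω(n log n) is the tightest (largest valid bound).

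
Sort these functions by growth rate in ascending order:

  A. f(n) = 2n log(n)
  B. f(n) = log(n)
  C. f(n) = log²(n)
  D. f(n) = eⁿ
B < C < A < D

Comparing growth rates:
B = log(n) is O(log n)
C = log²(n) is O(log² n)
A = 2n log(n) is O(n log n)
D = eⁿ is O(eⁿ)

Therefore, the order from slowest to fastest is: B < C < A < D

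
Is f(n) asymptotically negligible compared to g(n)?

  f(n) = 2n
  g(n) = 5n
False

f(n) = 2n is O(n), and g(n) = 5n is O(n).
Since they have the same growth rate, f(n) = o(g(n)) is false.
(f = o(g) requires f to grow strictly slower, not equal.)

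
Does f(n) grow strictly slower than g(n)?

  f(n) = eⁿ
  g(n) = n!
True

f(n) = eⁿ is O(eⁿ), and g(n) = n! is O(n!).
Since O(eⁿ) grows strictly slower than O(n!), f(n) = o(g(n)) is true.
This means lim(n→∞) f(n)/g(n) = 0.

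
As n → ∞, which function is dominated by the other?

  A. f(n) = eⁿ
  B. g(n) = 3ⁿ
A

f(n) = eⁿ is O(eⁿ), while g(n) = 3ⁿ is O(3ⁿ).
Since O(eⁿ) grows slower than O(3ⁿ), f(n) is dominated.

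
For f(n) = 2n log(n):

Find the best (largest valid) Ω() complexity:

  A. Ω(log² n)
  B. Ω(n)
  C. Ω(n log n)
C

f(n) = 2n log(n) is Ω(n log n).
All listed options are valid Big-Ω bounds (lower bounds),
but Ω(n log n) is the tightest (largest valid bound).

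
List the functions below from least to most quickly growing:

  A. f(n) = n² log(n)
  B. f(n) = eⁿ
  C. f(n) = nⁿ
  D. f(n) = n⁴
A < D < B < C

Comparing growth rates:
A = n² log(n) is O(n² log n)
D = n⁴ is O(n⁴)
B = eⁿ is O(eⁿ)
C = nⁿ is O(nⁿ)

Therefore, the order from slowest to fastest is: A < D < B < C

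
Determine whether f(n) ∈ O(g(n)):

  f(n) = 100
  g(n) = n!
True

f(n) = 100 is O(1), and g(n) = n! is O(n!).
Since O(1) ⊆ O(n!) (f grows no faster than g), f(n) = O(g(n)) is true.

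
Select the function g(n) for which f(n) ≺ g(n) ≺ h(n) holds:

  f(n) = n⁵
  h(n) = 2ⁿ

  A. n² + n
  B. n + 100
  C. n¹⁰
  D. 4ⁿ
C

We need g(n) with n⁵ = o(g(n)) and g(n) = o(2ⁿ), i.e. O(n⁵) ≺ g ≺ O(2ⁿ).
Check each option:
  A. n² + n — O(n²) does not grow strictly faster than f(n)
  B. n + 100 — O(n) does not grow strictly faster than f(n)
  C. n¹⁰ — O(n¹⁰) is strictly between O(n⁵) and O(2ⁿ) ✓
  D. 4ⁿ — O(4ⁿ) does not grow strictly slower than h(n)

Only option C (n¹⁰) lies strictly between.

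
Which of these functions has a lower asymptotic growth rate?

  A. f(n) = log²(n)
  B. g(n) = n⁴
A

f(n) = log²(n) is O(log² n), while g(n) = n⁴ is O(n⁴).
Since O(log² n) grows slower than O(n⁴), f(n) is dominated.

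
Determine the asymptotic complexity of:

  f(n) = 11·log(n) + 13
O(log n)

The dominant term in 11·log(n) + 13 is 11·log(n), which is Θ(log n).
Lower-order terms (13) are asymptotically negligible.
Constants are absorbed, so the tightest bound is O(log n).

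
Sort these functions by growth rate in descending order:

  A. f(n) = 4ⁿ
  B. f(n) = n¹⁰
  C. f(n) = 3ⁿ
A > C > B

Comparing growth rates:
A = 4ⁿ is O(4ⁿ)
C = 3ⁿ is O(3ⁿ)
B = n¹⁰ is O(n¹⁰)

Therefore, the order from fastest to slowest is: A > C > B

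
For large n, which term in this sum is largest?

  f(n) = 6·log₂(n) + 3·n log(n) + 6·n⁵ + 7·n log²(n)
6·n⁵

Looking at each term:
  - 6·log₂(n) is O(log n)
  - 3·n log(n) is O(n log n)
  - 6·n⁵ is O(n⁵)
  - 7·n log²(n) is O(n log² n)

The term 6·n⁵ (O(n⁵)) grows fastest and dominates all others.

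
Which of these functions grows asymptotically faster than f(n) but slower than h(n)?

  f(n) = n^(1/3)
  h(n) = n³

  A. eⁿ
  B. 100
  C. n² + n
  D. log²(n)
C

We need g(n) with n^(1/3) = o(g(n)) and g(n) = o(n³), i.e. O(n^(1/3)) ≺ g ≺ O(n³).
Check each option:
  A. eⁿ — O(eⁿ) does not grow strictly slower than h(n)
  B. 100 — O(1) does not grow strictly faster than f(n)
  C. n² + n — O(n²) is strictly between O(n^(1/3)) and O(n³) ✓
  D. log²(n) — O(log² n) does not grow strictly faster than f(n)

Only option C (n² + n) lies strictly between.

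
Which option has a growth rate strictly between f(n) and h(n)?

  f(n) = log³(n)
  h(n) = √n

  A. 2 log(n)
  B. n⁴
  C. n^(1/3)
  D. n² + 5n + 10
C

We need g(n) with log³(n) = o(g(n)) and g(n) = o(√n), i.e. O(log³ n) ≺ g ≺ O(√n).
Check each option:
  A. 2 log(n) — O(log n) does not grow strictly faster than f(n)
  B. n⁴ — O(n⁴) does not grow strictly slower than h(n)
  C. n^(1/3) — O(n^(1/3)) is strictly between O(log³ n) and O(√n) ✓
  D. n² + 5n + 10 — O(n²) does not grow strictly slower than h(n)

Only option C (n^(1/3)) lies strictly between.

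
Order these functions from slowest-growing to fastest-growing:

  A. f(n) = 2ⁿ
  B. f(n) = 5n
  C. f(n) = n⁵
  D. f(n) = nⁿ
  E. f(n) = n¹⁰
B < C < E < A < D

Comparing growth rates:
B = 5n is O(n)
C = n⁵ is O(n⁵)
E = n¹⁰ is O(n¹⁰)
A = 2ⁿ is O(2ⁿ)
D = nⁿ is O(nⁿ)

Therefore, the order from slowest to fastest is: B < C < E < A < D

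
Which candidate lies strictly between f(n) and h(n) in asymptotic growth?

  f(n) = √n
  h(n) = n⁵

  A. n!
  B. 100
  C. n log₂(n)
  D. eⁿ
C

We need g(n) with √n = o(g(n)) and g(n) = o(n⁵), i.e. O(√n) ≺ g ≺ O(n⁵).
Check each option:
  A. n! — O(n!) does not grow strictly slower than h(n)
  B. 100 — O(1) does not grow strictly faster than f(n)
  C. n log₂(n) — O(n log n) is strictly between O(√n) and O(n⁵) ✓
  D. eⁿ — O(eⁿ) does not grow strictly slower than h(n)

Only option C (n log₂(n)) lies strictly between.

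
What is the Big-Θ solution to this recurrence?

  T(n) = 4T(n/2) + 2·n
Θ(n²)

Master Theorem: a = 4, b = 2, f(n) = 2·n.
Compute the critical exponent d = log₂(4) = 2.
Compare f(n) = Θ(n) against n^d:
  k = 1 < d = 2, so f(n) = O(n^(d-ε)) — Case 1.
  The recursion cost dominates: T(n) = Θ(n^d) = Θ(n²).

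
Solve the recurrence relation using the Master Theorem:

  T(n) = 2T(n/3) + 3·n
Θ(n)

Master Theorem: a = 2, b = 3, f(n) = 3·n.
Compute the critical exponent d = log₃(2) = 0.631.
Compare f(n) = Θ(n) against n^d:
  k = 1 > d = 0.631, so f(n) = Ω(n^(d+ε)) — Case 3.
  Regularity: a·(n/b)^1/n^1 = a/b^1 = 2/3 < 1 ✓.
  The top-level work dominates: T(n) = Θ(f(n)) = Θ(n).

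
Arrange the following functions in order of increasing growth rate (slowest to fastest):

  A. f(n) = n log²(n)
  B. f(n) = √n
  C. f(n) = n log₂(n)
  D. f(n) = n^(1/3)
D < B < C < A

Comparing growth rates:
D = n^(1/3) is O(n^(1/3))
B = √n is O(√n)
C = n log₂(n) is O(n log n)
A = n log²(n) is O(n log² n)

Therefore, the order from slowest to fastest is: D < B < C < A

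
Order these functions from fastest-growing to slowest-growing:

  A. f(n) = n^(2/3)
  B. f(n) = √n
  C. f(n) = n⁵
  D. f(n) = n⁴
C > D > A > B

Comparing growth rates:
C = n⁵ is O(n⁵)
D = n⁴ is O(n⁴)
A = n^(2/3) is O(n^(2/3))
B = √n is O(√n)

Therefore, the order from fastest to slowest is: C > D > A > B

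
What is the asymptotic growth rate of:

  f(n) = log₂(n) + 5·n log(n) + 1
Θ(n log n)

Order the terms by growth rate: 1 ≺ log₂(n) ≺ 5·n log(n).
The fastest-growing term 5·n log(n) dominates as n → ∞; dropping its constant factor gives Θ(n log n).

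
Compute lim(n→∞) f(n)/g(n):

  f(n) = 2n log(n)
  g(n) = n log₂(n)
log(4)

Since 2n log(n) and n log₂(n) have the same growth rate (O(n log n)),
the ratio converges to a constant: log(4).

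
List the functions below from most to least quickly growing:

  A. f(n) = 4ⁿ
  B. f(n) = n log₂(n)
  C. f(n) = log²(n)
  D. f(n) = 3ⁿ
A > D > B > C

Comparing growth rates:
A = 4ⁿ is O(4ⁿ)
D = 3ⁿ is O(3ⁿ)
B = n log₂(n) is O(n log n)
C = log²(n) is O(log² n)

Therefore, the order from fastest to slowest is: A > D > B > C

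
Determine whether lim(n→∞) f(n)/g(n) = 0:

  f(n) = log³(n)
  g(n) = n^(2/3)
True

f(n) = log³(n) is O(log³ n), and g(n) = n^(2/3) is O(n^(2/3)).
Since O(log³ n) grows strictly slower than O(n^(2/3)), f(n) = o(g(n)) is true.
This means lim(n→∞) f(n)/g(n) = 0.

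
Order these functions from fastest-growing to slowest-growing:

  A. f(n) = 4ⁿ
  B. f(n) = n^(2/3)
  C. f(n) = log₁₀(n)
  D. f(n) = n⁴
A > D > B > C

Comparing growth rates:
A = 4ⁿ is O(4ⁿ)
D = n⁴ is O(n⁴)
B = n^(2/3) is O(n^(2/3))
C = log₁₀(n) is O(log n)

Therefore, the order from fastest to slowest is: A > D > B > C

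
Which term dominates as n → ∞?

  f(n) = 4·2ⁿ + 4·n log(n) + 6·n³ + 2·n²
4·2ⁿ

Looking at each term:
  - 4·2ⁿ is O(2ⁿ)
  - 4·n log(n) is O(n log n)
  - 6·n³ is O(n³)
  - 2·n² is O(n²)

The term 4·2ⁿ (O(2ⁿ)) grows fastest and dominates all others.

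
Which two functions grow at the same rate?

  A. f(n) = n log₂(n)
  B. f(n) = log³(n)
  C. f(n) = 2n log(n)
A and C

Examining each function:
  A. n log₂(n) is O(n log n)
  B. log³(n) is O(log³ n)
  C. 2n log(n) is O(n log n)

Functions A and C both have the same complexity class.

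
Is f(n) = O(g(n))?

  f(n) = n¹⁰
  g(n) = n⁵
False

f(n) = n¹⁰ is O(n¹⁰), and g(n) = n⁵ is O(n⁵).
Since O(n¹⁰) grows faster than O(n⁵), f(n) = O(g(n)) is false.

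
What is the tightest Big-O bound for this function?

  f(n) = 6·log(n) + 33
O(log n)

The dominant term in 6·log(n) + 33 is 6·log(n), which is Θ(log n).
Lower-order terms (33) are asymptotically negligible.
Constants are absorbed, so the tightest bound is O(log n).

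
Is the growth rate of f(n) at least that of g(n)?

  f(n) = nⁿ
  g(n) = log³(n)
True

f(n) = nⁿ is O(nⁿ), and g(n) = log³(n) is O(log³ n).
Since O(nⁿ) grows at least as fast as O(log³ n), f(n) = Ω(g(n)) is true.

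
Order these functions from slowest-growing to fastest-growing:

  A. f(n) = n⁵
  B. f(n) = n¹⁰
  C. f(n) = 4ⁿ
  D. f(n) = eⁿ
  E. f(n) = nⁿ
A < B < D < C < E

Comparing growth rates:
A = n⁵ is O(n⁵)
B = n¹⁰ is O(n¹⁰)
D = eⁿ is O(eⁿ)
C = 4ⁿ is O(4ⁿ)
E = nⁿ is O(nⁿ)

Therefore, the order from slowest to fastest is: A < B < D < C < E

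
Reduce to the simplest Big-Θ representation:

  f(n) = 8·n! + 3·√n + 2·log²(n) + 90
Θ(n!)

Order the terms by growth rate: 90 ≺ 2·log²(n) ≺ 3·√n ≺ 8·n!.
The fastest-growing term 8·n! dominates as n → ∞; dropping its constant factor gives Θ(n!).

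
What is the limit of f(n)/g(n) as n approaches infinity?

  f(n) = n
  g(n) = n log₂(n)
0

Since n (O(n)) grows slower than n log₂(n) (O(n log n)),
the ratio f(n)/g(n) → 0 as n → ∞.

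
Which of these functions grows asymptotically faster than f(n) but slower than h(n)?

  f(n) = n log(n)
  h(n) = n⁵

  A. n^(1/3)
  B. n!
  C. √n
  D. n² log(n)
D

We need g(n) with n log(n) = o(g(n)) and g(n) = o(n⁵), i.e. O(n log n) ≺ g ≺ O(n⁵).
Check each option:
  A. n^(1/3) — O(n^(1/3)) does not grow strictly faster than f(n)
  B. n! — O(n!) does not grow strictly slower than h(n)
  C. √n — O(√n) does not grow strictly faster than f(n)
  D. n² log(n) — O(n² log n) is strictly between O(n log n) and O(n⁵) ✓

Only option D (n² log(n)) lies strictly between.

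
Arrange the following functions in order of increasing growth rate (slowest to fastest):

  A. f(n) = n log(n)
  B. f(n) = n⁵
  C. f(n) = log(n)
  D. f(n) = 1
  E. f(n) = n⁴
D < C < A < E < B

Comparing growth rates:
D = 1 is O(1)
C = log(n) is O(log n)
A = n log(n) is O(n log n)
E = n⁴ is O(n⁴)
B = n⁵ is O(n⁵)

Therefore, the order from slowest to fastest is: D < C < A < E < B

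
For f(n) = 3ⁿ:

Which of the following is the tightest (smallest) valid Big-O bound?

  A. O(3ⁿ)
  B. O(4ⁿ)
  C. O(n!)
A

f(n) = 3ⁿ is O(3ⁿ).
All listed options are valid Big-O bounds (upper bounds),
but O(3ⁿ) is the tightest (smallest valid bound).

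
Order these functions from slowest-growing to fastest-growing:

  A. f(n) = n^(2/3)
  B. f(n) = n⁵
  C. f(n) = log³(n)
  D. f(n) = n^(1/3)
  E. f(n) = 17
E < C < D < A < B

Comparing growth rates:
E = 17 is O(1)
C = log³(n) is O(log³ n)
D = n^(1/3) is O(n^(1/3))
A = n^(2/3) is O(n^(2/3))
B = n⁵ is O(n⁵)

Therefore, the order from slowest to fastest is: E < C < D < A < B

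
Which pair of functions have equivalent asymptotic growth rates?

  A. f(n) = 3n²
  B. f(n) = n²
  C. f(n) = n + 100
A and B

Examining each function:
  A. 3n² is O(n²)
  B. n² is O(n²)
  C. n + 100 is O(n)

Functions A and B both have the same complexity class.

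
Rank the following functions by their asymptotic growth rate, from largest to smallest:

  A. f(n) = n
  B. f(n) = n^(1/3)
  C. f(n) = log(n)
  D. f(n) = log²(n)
A > B > D > C

Comparing growth rates:
A = n is O(n)
B = n^(1/3) is O(n^(1/3))
D = log²(n) is O(log² n)
C = log(n) is O(log n)

Therefore, the order from fastest to slowest is: A > B > D > C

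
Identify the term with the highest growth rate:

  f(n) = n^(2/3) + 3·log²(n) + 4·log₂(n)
n^(2/3)

Looking at each term:
  - n^(2/3) is O(n^(2/3))
  - 3·log²(n) is O(log² n)
  - 4·log₂(n) is O(log n)

The term n^(2/3) (O(n^(2/3))) grows fastest and dominates all others.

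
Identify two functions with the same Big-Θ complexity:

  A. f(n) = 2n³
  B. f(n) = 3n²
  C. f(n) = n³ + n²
A and C

Examining each function:
  A. 2n³ is O(n³)
  B. 3n² is O(n²)
  C. n³ + n² is O(n³)

Functions A and C both have the same complexity class.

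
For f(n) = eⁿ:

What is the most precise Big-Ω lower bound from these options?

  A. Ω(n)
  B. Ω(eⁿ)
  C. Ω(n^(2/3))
B

f(n) = eⁿ is Ω(eⁿ).
All listed options are valid Big-Ω bounds (lower bounds),
but Ω(eⁿ) is the tightest (largest valid bound).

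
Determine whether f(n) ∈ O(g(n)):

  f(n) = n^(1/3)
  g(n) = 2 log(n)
False

f(n) = n^(1/3) is O(n^(1/3)), and g(n) = 2 log(n) is O(log n).
Since O(n^(1/3)) grows faster than O(log n), f(n) = O(g(n)) is false.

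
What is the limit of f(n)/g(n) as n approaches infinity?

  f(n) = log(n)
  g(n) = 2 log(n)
1/2

Since log(n) and 2 log(n) have the same growth rate (O(log n)),
the ratio converges to a constant: 1/2.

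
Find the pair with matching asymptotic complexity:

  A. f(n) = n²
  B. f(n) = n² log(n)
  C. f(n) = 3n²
A and C

Examining each function:
  A. n² is O(n²)
  B. n² log(n) is O(n² log n)
  C. 3n² is O(n²)

Functions A and C both have the same complexity class.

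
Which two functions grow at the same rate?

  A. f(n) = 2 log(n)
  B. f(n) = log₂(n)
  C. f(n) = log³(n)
A and B

Examining each function:
  A. 2 log(n) is O(log n)
  B. log₂(n) is O(log n)
  C. log³(n) is O(log³ n)

Functions A and B both have the same complexity class.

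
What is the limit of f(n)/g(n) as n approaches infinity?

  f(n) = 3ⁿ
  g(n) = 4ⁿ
0

Since 3ⁿ (O(3ⁿ)) grows slower than 4ⁿ (O(4ⁿ)),
the ratio f(n)/g(n) → 0 as n → ∞.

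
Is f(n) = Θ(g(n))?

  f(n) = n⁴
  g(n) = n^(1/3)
False

f(n) = n⁴ is O(n⁴), and g(n) = n^(1/3) is O(n^(1/3)).
Since they have different growth rates, f(n) = Θ(g(n)) is false.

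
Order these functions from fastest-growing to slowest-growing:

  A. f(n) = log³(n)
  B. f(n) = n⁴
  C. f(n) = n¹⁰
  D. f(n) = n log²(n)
C > B > D > A

Comparing growth rates:
C = n¹⁰ is O(n¹⁰)
B = n⁴ is O(n⁴)
D = n log²(n) is O(n log² n)
A = log³(n) is O(log³ n)

Therefore, the order from fastest to slowest is: C > B > D > A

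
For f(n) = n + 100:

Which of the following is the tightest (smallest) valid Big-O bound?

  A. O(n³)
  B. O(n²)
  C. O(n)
C

f(n) = n + 100 is O(n).
All listed options are valid Big-O bounds (upper bounds),
but O(n) is the tightest (smallest valid bound).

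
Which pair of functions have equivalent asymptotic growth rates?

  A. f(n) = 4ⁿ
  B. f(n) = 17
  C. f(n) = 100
B and C

Examining each function:
  A. 4ⁿ is O(4ⁿ)
  B. 17 is O(1)
  C. 100 is O(1)

Functions B and C both have the same complexity class.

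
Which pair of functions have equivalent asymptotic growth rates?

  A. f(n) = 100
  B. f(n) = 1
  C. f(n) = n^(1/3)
A and B

Examining each function:
  A. 100 is O(1)
  B. 1 is O(1)
  C. n^(1/3) is O(n^(1/3))

Functions A and B both have the same complexity class.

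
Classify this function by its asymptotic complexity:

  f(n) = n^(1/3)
O(n^(1/3))

The dominant term in n^(1/3) is n^(1/3), which is Θ(n^(1/3)).
Constants are absorbed, so the tightest bound is O(n^(1/3)).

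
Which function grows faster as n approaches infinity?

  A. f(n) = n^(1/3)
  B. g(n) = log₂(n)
A

f(n) = n^(1/3) is O(n^(1/3)), while g(n) = log₂(n) is O(log n).
Since O(n^(1/3)) grows faster than O(log n), f(n) dominates.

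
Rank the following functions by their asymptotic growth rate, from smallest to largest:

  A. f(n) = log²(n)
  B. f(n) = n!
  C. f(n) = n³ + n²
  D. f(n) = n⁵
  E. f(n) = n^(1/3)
A < E < C < D < B

Comparing growth rates:
A = log²(n) is O(log² n)
E = n^(1/3) is O(n^(1/3))
C = n³ + n² is O(n³)
D = n⁵ is O(n⁵)
B = n! is O(n!)

Therefore, the order from slowest to fastest is: A < E < C < D < B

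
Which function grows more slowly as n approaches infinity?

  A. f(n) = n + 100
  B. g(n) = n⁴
A

f(n) = n + 100 is O(n), while g(n) = n⁴ is O(n⁴).
Since O(n) grows slower than O(n⁴), f(n) is dominated.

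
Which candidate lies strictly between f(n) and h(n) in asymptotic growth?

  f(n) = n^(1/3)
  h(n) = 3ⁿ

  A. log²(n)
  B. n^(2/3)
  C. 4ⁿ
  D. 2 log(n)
B

We need g(n) with n^(1/3) = o(g(n)) and g(n) = o(3ⁿ), i.e. O(n^(1/3)) ≺ g ≺ O(3ⁿ).
Check each option:
  A. log²(n) — O(log² n) does not grow strictly faster than f(n)
  B. n^(2/3) — O(n^(2/3)) is strictly between O(n^(1/3)) and O(3ⁿ) ✓
  C. 4ⁿ — O(4ⁿ) does not grow strictly slower than h(n)
  D. 2 log(n) — O(log n) does not grow strictly faster than f(n)

Only option B (n^(2/3)) lies strictly between.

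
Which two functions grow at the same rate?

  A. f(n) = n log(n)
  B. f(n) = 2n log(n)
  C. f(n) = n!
A and B

Examining each function:
  A. n log(n) is O(n log n)
  B. 2n log(n) is O(n log n)
  C. n! is O(n!)

Functions A and B both have the same complexity class.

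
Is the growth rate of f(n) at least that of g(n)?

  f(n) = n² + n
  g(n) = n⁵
False

f(n) = n² + n is O(n²), and g(n) = n⁵ is O(n⁵).
Since O(n²) grows slower than O(n⁵), f(n) = Ω(g(n)) is false.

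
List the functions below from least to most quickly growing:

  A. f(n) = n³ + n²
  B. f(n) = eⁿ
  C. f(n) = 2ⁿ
A < C < B

Comparing growth rates:
A = n³ + n² is O(n³)
C = 2ⁿ is O(2ⁿ)
B = eⁿ is O(eⁿ)

Therefore, the order from slowest to fastest is: A < C < B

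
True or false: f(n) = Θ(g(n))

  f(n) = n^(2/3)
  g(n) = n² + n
False

f(n) = n^(2/3) is O(n^(2/3)), and g(n) = n² + n is O(n²).
Since they have different growth rates, f(n) = Θ(g(n)) is false.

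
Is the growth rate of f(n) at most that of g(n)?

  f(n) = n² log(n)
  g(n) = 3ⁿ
True

f(n) = n² log(n) is O(n² log n), and g(n) = 3ⁿ is O(3ⁿ).
Since O(n² log n) ⊆ O(3ⁿ) (f grows no faster than g), f(n) = O(g(n)) is true.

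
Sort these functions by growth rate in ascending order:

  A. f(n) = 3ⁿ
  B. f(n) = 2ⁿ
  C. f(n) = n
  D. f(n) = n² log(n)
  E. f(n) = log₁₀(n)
E < C < D < B < A

Comparing growth rates:
E = log₁₀(n) is O(log n)
C = n is O(n)
D = n² log(n) is O(n² log n)
B = 2ⁿ is O(2ⁿ)
A = 3ⁿ is O(3ⁿ)

Therefore, the order from slowest to fastest is: E < C < D < B < A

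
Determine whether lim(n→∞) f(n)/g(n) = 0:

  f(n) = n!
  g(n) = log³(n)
False

f(n) = n! is O(n!), and g(n) = log³(n) is O(log³ n).
Since O(n!) grows faster than or equal to O(log³ n), f(n) = o(g(n)) is false.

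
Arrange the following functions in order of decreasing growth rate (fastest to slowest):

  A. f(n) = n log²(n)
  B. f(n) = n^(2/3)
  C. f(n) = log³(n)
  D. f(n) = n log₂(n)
A > D > B > C

Comparing growth rates:
A = n log²(n) is O(n log² n)
D = n log₂(n) is O(n log n)
B = n^(2/3) is O(n^(2/3))
C = log³(n) is O(log³ n)

Therefore, the order from fastest to slowest is: A > D > B > C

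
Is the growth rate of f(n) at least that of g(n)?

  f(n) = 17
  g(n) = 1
True

f(n) = 17 and g(n) = 1 are both O(1).
Big-Ω permits equal growth rates (f ≥ c·g for some c > 0), so f(n) = Ω(g(n)) is true.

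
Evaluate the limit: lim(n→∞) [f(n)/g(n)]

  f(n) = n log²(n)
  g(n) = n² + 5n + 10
0

Since n log²(n) (O(n log² n)) grows slower than n² + 5n + 10 (O(n²)),
the ratio f(n)/g(n) → 0 as n → ∞.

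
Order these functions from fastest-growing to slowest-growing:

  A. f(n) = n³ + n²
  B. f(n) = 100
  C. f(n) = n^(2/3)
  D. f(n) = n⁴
D > A > C > B

Comparing growth rates:
D = n⁴ is O(n⁴)
A = n³ + n² is O(n³)
C = n^(2/3) is O(n^(2/3))
B = 100 is O(1)

Therefore, the order from fastest to slowest is: D > A > C > B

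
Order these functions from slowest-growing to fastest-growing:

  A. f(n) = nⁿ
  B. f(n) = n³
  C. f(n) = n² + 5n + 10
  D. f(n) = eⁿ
C < B < D < A

Comparing growth rates:
C = n² + 5n + 10 is O(n²)
B = n³ is O(n³)
D = eⁿ is O(eⁿ)
A = nⁿ is O(nⁿ)

Therefore, the order from slowest to fastest is: C < B < D < A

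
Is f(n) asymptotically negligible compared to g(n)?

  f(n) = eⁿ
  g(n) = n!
True

f(n) = eⁿ is O(eⁿ), and g(n) = n! is O(n!).
Since O(eⁿ) grows strictly slower than O(n!), f(n) = o(g(n)) is true.
This means lim(n→∞) f(n)/g(n) = 0.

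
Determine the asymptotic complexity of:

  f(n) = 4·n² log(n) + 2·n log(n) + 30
O(n² log n)

The dominant term in 4·n² log(n) + 2·n log(n) + 30 is 4·n² log(n), which is Θ(n² log n).
Lower-order terms (2·n log(n), 30) are asymptotically negligible.
Constants are absorbed, so the tightest bound is O(n² log n).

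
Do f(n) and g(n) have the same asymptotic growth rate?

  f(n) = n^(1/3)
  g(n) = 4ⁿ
False

f(n) = n^(1/3) is O(n^(1/3)), and g(n) = 4ⁿ is O(4ⁿ).
Since they have different growth rates, f(n) = Θ(g(n)) is false.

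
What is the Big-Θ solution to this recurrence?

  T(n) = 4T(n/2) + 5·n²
Θ(n² log n)

Master Theorem: a = 4, b = 2, f(n) = 5·n².
Compute the critical exponent d = log₂(4) = 2.
Compare f(n) = Θ(n²) against n^d:
  k = 2 = d, so f(n) = Θ(n^d) — Case 2.
  Work is balanced across levels: T(n) = Θ(n^d log n) = Θ(n² log n).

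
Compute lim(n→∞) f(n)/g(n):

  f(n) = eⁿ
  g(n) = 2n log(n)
∞

Since eⁿ (O(eⁿ)) grows faster than 2n log(n) (O(n log n)),
the ratio f(n)/g(n) → ∞ as n → ∞.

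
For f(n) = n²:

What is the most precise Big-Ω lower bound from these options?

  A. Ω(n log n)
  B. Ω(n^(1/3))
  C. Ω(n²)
C

f(n) = n² is Ω(n²).
All listed options are valid Big-Ω bounds (lower bounds),
but Ω(n²) is the tightest (largest valid bound).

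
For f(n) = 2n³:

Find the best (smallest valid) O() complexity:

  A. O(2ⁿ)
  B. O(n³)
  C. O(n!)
B

f(n) = 2n³ is O(n³).
All listed options are valid Big-O bounds (upper bounds),
but O(n³) is the tightest (smallest valid bound).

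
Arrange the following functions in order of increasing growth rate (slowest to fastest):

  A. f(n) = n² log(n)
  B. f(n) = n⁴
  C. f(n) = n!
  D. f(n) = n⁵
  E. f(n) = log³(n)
E < A < B < D < C

Comparing growth rates:
E = log³(n) is O(log³ n)
A = n² log(n) is O(n² log n)
B = n⁴ is O(n⁴)
D = n⁵ is O(n⁵)
C = n! is O(n!)

Therefore, the order from slowest to fastest is: E < A < B < D < C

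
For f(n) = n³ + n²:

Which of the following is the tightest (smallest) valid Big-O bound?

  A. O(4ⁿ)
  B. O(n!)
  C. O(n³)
C

f(n) = n³ + n² is O(n³).
All listed options are valid Big-O bounds (upper bounds),
but O(n³) is the tightest (smallest valid bound).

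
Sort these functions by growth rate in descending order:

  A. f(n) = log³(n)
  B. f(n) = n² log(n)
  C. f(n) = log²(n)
B > A > C

Comparing growth rates:
B = n² log(n) is O(n² log n)
A = log³(n) is O(log³ n)
C = log²(n) is O(log² n)

Therefore, the order from fastest to slowest is: B > A > C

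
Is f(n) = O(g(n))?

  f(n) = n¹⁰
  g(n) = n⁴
False

f(n) = n¹⁰ is O(n¹⁰), and g(n) = n⁴ is O(n⁴).
Since O(n¹⁰) grows faster than O(n⁴), f(n) = O(g(n)) is false.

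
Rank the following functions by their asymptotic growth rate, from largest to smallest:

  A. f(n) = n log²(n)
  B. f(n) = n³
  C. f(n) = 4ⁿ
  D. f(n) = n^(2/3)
C > B > A > D

Comparing growth rates:
C = 4ⁿ is O(4ⁿ)
B = n³ is O(n³)
A = n log²(n) is O(n log² n)
D = n^(2/3) is O(n^(2/3))

Therefore, the order from fastest to slowest is: C > B > A > D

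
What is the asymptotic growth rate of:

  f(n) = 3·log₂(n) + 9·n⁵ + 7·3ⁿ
Θ(3ⁿ)

Order the terms by growth rate: 3·log₂(n) ≺ 9·n⁵ ≺ 7·3ⁿ.
The fastest-growing term 7·3ⁿ dominates as n → ∞; dropping its constant factor gives Θ(3ⁿ).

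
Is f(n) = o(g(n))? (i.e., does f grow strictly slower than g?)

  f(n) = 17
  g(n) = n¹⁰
True

f(n) = 17 is O(1), and g(n) = n¹⁰ is O(n¹⁰).
Since O(1) grows strictly slower than O(n¹⁰), f(n) = o(g(n)) is true.
This means lim(n→∞) f(n)/g(n) = 0.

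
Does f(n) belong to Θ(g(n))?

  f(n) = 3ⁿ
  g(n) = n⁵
False

f(n) = 3ⁿ is O(3ⁿ), and g(n) = n⁵ is O(n⁵).
Since they have different growth rates, f(n) = Θ(g(n)) is false.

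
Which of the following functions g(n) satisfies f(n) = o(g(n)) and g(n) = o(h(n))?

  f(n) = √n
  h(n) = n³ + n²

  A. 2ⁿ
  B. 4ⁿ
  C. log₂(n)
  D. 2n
D

We need g(n) with √n = o(g(n)) and g(n) = o(n³ + n²), i.e. O(√n) ≺ g ≺ O(n³).
Check each option:
  A. 2ⁿ — O(2ⁿ) does not grow strictly slower than h(n)
  B. 4ⁿ — O(4ⁿ) does not grow strictly slower than h(n)
  C. log₂(n) — O(log n) does not grow strictly faster than f(n)
  D. 2n — O(n) is strictly between O(√n) and O(n³) ✓

Only option D (2n) lies strictly between.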